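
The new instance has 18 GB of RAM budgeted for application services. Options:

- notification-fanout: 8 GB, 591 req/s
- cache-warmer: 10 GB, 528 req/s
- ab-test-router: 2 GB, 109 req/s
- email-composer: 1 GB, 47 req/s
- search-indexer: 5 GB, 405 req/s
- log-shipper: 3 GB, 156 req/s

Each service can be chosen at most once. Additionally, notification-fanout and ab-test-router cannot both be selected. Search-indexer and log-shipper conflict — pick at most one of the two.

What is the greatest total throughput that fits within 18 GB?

1119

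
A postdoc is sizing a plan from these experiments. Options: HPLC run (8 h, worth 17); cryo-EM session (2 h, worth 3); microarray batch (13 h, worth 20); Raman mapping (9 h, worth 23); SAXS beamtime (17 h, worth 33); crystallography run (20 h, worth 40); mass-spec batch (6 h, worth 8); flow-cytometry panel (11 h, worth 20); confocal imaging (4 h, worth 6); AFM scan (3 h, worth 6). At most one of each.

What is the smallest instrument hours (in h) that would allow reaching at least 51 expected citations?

24

Look for the lowest-instrument combination reaching 51.
Taking HPLC run + Raman mapping + confocal imaging + AFM scan gives 52 (≥ 51) for 24 h.
Any bundle with less than 24 h falls short of 51.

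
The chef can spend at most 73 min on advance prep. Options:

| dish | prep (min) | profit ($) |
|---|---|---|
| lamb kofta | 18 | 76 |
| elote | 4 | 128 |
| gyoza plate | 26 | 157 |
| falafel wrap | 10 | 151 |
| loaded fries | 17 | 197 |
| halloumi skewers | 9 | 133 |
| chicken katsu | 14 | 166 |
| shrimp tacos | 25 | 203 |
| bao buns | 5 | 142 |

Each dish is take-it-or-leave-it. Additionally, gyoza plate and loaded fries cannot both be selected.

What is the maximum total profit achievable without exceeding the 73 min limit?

Taking the top-ratio dishes first gives elote + falafel wrap + loaded fries + halloumi skewers + chicken katsu + bao buns for 917 (59 min).
The 14 min tied up in chicken katsu is better spent on shrimp tacos — total rises to 954 (70 min).

954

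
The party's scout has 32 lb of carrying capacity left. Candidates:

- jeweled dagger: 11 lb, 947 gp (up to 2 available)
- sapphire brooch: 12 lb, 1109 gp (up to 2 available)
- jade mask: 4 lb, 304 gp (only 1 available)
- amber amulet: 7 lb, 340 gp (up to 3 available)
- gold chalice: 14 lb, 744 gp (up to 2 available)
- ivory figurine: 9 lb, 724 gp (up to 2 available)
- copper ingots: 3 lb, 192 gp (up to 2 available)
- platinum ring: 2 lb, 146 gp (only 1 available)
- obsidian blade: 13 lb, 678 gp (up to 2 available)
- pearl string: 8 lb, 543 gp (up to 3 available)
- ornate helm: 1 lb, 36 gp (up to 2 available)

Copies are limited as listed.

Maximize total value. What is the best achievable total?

2780

Taking the top-ratio items first gives 2×sapphire brooch + jade mask + platinum ring + 2×ornate helm for 2740 (32 lb).
But jeweled dagger + sapphire brooch + ivory figurine fits in 32 lb and reaches 2780.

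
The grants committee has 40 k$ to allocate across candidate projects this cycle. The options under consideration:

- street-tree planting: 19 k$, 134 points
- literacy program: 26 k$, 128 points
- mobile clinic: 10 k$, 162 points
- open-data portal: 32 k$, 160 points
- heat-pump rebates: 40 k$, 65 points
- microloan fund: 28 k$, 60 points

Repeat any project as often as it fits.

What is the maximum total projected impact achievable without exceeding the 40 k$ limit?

Taking 4×mobile clinic: 40 k$ used, 648 in projected impact.

648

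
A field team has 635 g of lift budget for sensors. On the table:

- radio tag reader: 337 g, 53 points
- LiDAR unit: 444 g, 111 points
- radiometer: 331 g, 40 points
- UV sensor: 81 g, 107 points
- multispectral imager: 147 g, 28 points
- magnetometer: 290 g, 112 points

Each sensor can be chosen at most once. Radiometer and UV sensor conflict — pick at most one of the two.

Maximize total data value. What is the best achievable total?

247

Ranking by ratio (data value/g): UV sensor 1.32, magnetometer 0.39, LiDAR unit 0.25, multispectral imager 0.19.
The ratio ordering already packs tightly: UV sensor + multispectral imager + magnetometer, 518 g, 247.
The closest alternative, UV sensor + magnetometer, reaches only 219.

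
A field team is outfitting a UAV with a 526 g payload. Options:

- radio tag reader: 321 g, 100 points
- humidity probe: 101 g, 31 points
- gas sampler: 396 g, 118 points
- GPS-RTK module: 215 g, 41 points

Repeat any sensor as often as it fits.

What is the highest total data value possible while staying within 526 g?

Taking radio tag reader + 2×humidity probe: 523 g used, 162 in data value.

162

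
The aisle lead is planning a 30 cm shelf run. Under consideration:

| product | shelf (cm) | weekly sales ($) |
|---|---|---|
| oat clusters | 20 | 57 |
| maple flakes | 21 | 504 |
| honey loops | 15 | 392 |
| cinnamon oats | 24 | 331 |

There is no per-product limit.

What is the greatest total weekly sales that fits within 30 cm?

784

The ratio ordering already packs tightly: 2×honey loops, 30 cm, 784.
Every other selection either busts 30 cm or fails to beat 784.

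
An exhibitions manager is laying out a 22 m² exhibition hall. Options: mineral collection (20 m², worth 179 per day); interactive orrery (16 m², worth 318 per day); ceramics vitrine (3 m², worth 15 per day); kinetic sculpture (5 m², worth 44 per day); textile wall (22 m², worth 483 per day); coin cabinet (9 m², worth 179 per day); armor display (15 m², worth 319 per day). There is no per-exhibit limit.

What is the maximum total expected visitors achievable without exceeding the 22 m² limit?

By expected visitors per m²: textile wall 21.95, armor display 21.27, coin cabinet 19.89, interactive orrery 19.88 lead.
Textile wall uses 22 of the 22 m² and totals 483.
Nothing else within 22 m² beats 483.

483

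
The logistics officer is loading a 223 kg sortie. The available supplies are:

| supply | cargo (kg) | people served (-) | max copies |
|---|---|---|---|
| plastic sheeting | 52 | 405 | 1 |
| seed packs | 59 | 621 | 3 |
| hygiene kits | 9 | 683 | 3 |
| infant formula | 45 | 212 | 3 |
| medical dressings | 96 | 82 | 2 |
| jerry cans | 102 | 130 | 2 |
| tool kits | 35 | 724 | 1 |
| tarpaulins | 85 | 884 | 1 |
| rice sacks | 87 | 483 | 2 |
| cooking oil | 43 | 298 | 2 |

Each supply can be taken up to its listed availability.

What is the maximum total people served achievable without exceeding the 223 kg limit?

Density check — hygiene kits 75.89, tool kits 20.69, seed packs 10.53, tarpaulins 10.40 are the best per kg.
Taking 2×seed packs + 3×hygiene kits + tool kits + cooking oil: 223 kg used, 4313 in people served.
Nothing else within 223 kg beats 4313.

4313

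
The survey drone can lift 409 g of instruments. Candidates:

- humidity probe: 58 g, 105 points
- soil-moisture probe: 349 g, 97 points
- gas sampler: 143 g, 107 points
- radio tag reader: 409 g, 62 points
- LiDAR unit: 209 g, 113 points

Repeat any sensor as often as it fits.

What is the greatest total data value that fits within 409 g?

735

7×humidity probe uses 406 of the 409 g and totals 735.
No other feasible combination exceeds 735.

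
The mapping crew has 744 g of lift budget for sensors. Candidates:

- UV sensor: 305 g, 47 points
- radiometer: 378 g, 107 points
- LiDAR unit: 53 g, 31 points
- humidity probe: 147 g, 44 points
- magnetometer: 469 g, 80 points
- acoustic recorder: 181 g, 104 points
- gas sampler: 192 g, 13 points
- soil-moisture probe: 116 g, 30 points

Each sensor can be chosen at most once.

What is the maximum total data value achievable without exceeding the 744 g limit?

Ranking by ratio (data value/g): LiDAR unit 0.58, acoustic recorder 0.57, humidity probe 0.30, radiometer 0.28.
The ratio heuristic lands on LiDAR unit + humidity probe + acoustic recorder + gas sampler + soil-moisture probe (222) but leaves 55 g idle.
The 339 g tied up in humidity probe and gas sampler is better spent on radiometer — total rises to 272 (728 g).

272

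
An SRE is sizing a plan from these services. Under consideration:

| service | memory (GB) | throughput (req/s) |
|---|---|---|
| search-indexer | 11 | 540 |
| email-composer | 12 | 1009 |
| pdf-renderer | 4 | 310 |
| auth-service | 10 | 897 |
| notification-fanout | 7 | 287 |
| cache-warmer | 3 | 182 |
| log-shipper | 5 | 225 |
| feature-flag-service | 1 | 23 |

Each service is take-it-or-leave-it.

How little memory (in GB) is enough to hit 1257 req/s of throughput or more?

16

Look for the lowest-memory combination reaching 1257.
email-composer + pdf-renderer: 1319 throughput at 16 GB.
Below 16 GB the best achievable stays under 1257.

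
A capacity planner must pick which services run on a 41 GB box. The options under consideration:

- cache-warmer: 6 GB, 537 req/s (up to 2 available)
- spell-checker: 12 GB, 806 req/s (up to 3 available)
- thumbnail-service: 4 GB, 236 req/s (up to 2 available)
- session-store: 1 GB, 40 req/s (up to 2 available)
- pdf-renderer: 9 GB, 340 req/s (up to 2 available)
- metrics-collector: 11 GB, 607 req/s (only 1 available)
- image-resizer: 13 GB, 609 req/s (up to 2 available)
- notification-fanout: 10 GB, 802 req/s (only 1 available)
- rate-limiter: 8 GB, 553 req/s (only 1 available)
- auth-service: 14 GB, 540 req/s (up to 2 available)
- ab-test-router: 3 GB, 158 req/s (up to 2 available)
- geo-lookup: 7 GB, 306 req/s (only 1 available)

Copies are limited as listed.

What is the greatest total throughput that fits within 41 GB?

3076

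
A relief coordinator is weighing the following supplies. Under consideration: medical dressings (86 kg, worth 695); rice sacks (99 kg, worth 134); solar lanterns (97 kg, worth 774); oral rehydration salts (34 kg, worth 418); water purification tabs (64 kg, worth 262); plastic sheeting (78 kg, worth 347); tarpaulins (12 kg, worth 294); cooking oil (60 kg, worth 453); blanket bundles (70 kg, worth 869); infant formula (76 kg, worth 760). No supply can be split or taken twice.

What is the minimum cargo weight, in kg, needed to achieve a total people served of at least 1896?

158

Look for the lowest-cargo combination reaching 1896.
tarpaulins + blanket bundles + infant formula reaches 1923 using 158 kg.
Any bundle with less than 158 kg falls short of 1896.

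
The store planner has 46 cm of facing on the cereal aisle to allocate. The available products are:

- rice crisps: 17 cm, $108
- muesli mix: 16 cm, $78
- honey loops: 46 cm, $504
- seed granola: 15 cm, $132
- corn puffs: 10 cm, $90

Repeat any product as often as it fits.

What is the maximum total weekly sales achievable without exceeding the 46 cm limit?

Best packing: honey loops — 46 cm, 504 total.

504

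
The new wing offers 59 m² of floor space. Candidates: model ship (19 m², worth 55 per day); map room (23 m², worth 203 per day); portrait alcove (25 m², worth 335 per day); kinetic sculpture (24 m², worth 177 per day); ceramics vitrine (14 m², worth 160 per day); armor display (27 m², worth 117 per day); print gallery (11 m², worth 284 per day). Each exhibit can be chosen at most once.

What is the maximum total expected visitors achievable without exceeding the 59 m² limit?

822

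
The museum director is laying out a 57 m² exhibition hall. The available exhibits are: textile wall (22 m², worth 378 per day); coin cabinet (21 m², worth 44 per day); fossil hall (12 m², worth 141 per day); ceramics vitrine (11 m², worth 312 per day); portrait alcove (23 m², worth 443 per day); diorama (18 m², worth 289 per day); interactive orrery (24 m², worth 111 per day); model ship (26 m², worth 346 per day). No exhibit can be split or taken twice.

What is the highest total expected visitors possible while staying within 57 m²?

1133

Taking textile wall + ceramics vitrine + portrait alcove: 56 m² used, 1133 in expected visitors.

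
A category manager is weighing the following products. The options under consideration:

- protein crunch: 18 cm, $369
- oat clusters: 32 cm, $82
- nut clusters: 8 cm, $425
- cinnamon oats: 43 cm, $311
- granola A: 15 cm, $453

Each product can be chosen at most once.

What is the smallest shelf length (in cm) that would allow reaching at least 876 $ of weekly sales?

23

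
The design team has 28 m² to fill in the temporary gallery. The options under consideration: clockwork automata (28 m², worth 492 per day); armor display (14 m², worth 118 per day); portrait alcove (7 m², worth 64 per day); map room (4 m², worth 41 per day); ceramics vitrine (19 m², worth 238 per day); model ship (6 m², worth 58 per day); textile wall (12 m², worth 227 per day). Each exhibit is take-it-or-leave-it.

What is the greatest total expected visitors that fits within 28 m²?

492

Taking the top-ratio exhibits first gives map room + model ship + textile wall for 326 (22 m²).
Dropping map room and model ship and textile wall frees 22 m²; slotting in clockwork automata (28 m²) lifts the total to 492 at 28 m².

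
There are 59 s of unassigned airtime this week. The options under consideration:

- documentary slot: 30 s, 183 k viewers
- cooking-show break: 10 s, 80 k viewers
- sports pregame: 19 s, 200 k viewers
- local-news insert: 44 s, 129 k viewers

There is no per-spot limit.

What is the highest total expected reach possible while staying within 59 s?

600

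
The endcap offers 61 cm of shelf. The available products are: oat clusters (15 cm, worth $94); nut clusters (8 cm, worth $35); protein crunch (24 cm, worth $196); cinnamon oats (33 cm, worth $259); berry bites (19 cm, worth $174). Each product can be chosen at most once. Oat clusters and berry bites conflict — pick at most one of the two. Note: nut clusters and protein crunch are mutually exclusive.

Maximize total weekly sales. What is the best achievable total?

468

Nut clusters + cinnamon oats + berry bites uses 60 of the 61 cm and totals 468.
An exhaustive check of the 32 subsets confirms 468.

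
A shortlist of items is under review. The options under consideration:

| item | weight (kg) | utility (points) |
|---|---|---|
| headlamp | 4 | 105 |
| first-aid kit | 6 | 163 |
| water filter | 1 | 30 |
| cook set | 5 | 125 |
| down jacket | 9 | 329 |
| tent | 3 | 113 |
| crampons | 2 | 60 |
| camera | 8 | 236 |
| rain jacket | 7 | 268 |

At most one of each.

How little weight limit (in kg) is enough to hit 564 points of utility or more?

Minimise kg subject to total utility ≥ 564.
Taking down jacket + rain jacket gives 597 (≥ 564) for 16 kg.
Below 16 kg the best achievable stays under 564.

16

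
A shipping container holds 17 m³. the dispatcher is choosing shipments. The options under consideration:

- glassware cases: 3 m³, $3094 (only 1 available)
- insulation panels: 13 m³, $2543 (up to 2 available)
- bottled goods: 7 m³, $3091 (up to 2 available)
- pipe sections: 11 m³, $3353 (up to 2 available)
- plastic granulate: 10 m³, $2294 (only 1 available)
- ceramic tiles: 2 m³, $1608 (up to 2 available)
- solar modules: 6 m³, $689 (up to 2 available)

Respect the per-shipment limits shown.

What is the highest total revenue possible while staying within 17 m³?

9401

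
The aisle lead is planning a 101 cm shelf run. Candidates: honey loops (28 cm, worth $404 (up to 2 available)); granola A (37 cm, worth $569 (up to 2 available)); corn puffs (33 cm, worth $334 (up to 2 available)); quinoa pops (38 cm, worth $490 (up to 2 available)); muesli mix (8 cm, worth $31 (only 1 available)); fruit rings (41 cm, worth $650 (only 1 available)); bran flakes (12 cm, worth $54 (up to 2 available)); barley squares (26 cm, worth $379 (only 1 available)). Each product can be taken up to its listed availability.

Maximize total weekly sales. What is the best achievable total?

1517

Filling by ratio: granola A + muesli mix + fruit rings + bran flakes for 1304, with 3 cm left unused.
But 2×granola A + barley squares fits in 100 cm and reaches 1517.
The spare 1 cm is too small for any remaining product, and no exchange beats 1517.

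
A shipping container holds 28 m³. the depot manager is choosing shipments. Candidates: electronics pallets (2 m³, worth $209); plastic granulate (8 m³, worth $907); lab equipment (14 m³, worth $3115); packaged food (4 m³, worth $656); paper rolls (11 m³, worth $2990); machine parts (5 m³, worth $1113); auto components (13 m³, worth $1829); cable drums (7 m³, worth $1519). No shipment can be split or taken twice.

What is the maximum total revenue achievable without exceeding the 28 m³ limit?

6314

Greedy by ratio would take packaged food + paper rolls + machine parts + cable drums: 27 m³ used, total 6278.
Reworking the packing: electronics pallets + lab equipment + paper rolls uses 27 m³ and improves the total to 6314.
The spare 1 m³ is too small for any remaining shipment, and no exchange beats 6314.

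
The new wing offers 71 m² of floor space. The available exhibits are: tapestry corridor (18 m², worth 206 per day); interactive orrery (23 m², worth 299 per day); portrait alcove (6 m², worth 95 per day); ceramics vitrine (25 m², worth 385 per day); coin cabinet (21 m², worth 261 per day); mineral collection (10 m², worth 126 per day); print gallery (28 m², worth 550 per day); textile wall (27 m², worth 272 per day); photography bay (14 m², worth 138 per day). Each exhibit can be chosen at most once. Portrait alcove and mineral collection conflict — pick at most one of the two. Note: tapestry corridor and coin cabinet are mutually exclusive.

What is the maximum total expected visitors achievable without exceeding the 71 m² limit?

1141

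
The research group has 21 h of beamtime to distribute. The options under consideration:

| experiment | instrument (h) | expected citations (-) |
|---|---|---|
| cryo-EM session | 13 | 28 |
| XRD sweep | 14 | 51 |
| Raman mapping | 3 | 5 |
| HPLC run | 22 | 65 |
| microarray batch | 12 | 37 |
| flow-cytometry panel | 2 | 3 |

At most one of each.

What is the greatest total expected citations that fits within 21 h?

59

XRD sweep + Raman mapping + flow-cytometry panel uses 19 of the 21 h and totals 59.
Every other selection either busts 21 h or fails to beat 59.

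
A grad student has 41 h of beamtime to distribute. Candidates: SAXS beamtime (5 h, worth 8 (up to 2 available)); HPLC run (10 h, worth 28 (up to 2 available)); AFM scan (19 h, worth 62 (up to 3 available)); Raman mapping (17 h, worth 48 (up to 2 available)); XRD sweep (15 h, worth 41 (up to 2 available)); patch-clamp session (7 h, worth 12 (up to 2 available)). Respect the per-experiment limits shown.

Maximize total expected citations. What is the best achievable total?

124

2×AFM scan uses 38 of the 41 h and totals 124.
Every other selection either busts 41 h or exceeds an availability limit or fails to beat 124.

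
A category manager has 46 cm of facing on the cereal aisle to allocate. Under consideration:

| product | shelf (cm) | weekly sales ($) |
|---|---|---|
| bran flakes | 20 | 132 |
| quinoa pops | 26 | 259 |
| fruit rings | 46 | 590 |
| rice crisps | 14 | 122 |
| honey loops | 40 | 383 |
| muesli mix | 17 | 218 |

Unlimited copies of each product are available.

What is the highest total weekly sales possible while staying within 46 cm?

590

Taking fruit rings: 46 cm used, 590 in weekly sales.
No other feasible combination exceeds 590.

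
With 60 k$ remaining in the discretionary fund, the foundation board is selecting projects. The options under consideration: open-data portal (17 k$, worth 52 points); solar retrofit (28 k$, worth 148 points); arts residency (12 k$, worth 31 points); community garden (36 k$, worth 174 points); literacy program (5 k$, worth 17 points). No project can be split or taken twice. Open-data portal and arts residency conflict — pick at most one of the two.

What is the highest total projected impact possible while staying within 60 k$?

By projected impact per k$: solar retrofit 5.29, community garden 4.83, literacy program 3.40, open-data portal 3.06 lead.
Filling by ratio: open-data portal + solar retrofit + literacy program for 217, with 10 k$ left unused.
Replace solar retrofit with community garden: the trade gains 26 net, giving 243 at 58 k$.
That's the maximum — no feasible swap from here does better than 243.

243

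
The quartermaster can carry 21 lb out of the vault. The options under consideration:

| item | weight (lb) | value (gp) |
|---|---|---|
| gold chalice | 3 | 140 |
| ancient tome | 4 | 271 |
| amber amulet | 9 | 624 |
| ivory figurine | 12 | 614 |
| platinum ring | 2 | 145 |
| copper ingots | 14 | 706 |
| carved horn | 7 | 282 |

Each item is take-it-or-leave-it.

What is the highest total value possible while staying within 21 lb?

Ranking by ratio (value/lb): platinum ring 72.50, amber amulet 69.33, ancient tome 67.75, ivory figurine 51.17.
Filling by ratio: gold chalice + ancient tome + amber amulet + platinum ring for 1180, with 3 lb left unused.
Dropping gold chalice and ancient tome and platinum ring frees 9 lb; slotting in ivory figurine (12 lb) lifts the total to 1238 at 21 lb.
Every other selection either busts 21 lb or fails to beat 1238.

1238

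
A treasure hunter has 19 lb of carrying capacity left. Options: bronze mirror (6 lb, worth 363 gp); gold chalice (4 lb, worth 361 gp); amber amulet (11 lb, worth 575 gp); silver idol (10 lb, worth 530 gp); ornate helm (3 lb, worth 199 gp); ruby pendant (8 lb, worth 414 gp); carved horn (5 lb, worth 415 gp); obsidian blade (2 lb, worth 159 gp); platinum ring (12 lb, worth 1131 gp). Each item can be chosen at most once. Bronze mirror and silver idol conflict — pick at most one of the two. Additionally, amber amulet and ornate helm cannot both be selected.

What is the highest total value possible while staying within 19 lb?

1705

The ratio heuristic lands on gold chalice + obsidian blade + platinum ring (1651) but leaves 1 lb idle.
Replace gold chalice with carved horn: the trade gains 54 net, giving 1705 at 19 lb.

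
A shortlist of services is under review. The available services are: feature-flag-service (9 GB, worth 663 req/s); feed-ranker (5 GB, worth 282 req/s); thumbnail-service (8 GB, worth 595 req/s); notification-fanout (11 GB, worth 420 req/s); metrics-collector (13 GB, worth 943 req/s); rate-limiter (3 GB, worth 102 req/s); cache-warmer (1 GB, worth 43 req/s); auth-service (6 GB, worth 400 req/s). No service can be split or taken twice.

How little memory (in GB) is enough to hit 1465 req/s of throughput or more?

Need the lightest bundle worth ≥ 1465.
Taking thumbnail-service + metrics-collector gives 1538 (≥ 1465) for 21 GB.
Any bundle with less than 21 GB falls short of 1465.

21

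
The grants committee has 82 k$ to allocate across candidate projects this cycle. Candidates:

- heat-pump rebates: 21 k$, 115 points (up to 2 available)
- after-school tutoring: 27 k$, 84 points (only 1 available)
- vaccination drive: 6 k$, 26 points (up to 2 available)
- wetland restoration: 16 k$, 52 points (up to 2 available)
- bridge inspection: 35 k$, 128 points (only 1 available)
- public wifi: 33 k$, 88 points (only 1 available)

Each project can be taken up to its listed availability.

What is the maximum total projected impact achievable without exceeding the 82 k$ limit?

366

Density check — heat-pump rebates 5.48, vaccination drive 4.33, bridge inspection 3.66 are the best per k$.
The ratio heuristic lands on 2×heat-pump rebates + 2×vaccination drive + wetland restoration (334) but leaves 12 k$ idle.
The 16 k$ tied up in wetland restoration is better spent on after-school tutoring — total rises to 366 (81 k$).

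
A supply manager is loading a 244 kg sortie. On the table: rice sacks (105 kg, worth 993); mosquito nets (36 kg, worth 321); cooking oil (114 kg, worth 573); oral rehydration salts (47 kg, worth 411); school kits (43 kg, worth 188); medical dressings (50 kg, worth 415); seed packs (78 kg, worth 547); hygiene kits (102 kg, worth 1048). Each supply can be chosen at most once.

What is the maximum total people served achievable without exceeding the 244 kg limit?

2362

Density check — hygiene kits 10.27, rice sacks 9.46, mosquito nets 8.92, oral rehydration salts 8.74 are the best per kg.
Best packing: rice sacks + mosquito nets + hygiene kits — 243 kg, 2362 total.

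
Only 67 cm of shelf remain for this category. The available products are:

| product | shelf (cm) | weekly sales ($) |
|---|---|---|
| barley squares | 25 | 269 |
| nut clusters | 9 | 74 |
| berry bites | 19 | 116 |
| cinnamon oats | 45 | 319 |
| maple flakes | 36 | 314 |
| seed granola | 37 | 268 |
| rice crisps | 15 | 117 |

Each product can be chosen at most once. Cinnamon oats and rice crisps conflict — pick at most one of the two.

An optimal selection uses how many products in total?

The maximum weekly sales within 67 cm is 583.
For example barley squares + maple flakes achieves it, using 61 cm.
All optima have 2 products.

2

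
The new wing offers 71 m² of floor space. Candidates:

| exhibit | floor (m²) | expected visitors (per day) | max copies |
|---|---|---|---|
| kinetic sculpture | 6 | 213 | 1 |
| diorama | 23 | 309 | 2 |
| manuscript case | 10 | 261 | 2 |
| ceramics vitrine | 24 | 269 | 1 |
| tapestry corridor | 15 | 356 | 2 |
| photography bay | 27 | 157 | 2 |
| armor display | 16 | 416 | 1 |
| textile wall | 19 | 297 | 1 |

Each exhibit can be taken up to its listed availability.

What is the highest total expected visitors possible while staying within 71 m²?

The ratio heuristic lands on kinetic sculpture + 2×manuscript case + tapestry corridor + armor display (1507) but leaves 14 m² idle.
The 6 m² tied up in kinetic sculpture is better spent on tapestry corridor — total rises to 1650 (66 m²).

1650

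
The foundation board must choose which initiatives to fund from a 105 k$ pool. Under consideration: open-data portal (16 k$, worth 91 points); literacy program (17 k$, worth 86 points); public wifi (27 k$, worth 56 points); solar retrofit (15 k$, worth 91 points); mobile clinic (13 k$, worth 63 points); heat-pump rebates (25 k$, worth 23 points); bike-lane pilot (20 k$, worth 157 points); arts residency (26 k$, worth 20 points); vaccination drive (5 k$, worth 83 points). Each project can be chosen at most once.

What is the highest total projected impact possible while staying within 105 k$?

571

Open-data portal + literacy program + solar retrofit + mobile clinic + bike-lane pilot + vaccination drive uses 86 of the 105 k$ and totals 571.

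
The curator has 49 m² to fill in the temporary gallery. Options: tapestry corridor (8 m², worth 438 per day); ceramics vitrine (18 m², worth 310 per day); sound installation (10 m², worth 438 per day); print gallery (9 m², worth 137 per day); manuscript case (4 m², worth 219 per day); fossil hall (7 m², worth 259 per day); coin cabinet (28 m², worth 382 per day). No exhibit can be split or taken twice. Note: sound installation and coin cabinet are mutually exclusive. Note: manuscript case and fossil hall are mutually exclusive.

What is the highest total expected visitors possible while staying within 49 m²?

Tapestry corridor + ceramics vitrine + sound installation + print gallery + manuscript case uses 49 of the 49 m² and totals 1542.

1542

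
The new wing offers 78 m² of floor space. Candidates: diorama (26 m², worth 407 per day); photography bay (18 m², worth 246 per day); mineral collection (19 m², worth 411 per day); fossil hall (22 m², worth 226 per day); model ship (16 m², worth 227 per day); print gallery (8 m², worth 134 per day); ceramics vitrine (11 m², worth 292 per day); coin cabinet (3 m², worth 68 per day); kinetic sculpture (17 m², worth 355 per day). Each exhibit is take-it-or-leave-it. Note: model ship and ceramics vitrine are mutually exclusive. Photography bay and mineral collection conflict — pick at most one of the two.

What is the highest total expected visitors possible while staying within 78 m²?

1533

Taking diorama + mineral collection + ceramics vitrine + coin cabinet + kinetic sculpture: 76 m² used, 1533 in expected visitors.
Runner-up diorama + mineral collection + ceramics vitrine + kinetic sculpture tops out at 1465.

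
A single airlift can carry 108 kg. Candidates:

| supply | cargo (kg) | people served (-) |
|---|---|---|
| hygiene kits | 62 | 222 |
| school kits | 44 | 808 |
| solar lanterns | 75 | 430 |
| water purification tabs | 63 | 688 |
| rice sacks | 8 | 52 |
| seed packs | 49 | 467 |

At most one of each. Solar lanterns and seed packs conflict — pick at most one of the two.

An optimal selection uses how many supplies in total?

Best achievable people served is 1496.
One optimal bundle: school kits + water purification tabs (107 kg).
All optima have 2 supplies.

2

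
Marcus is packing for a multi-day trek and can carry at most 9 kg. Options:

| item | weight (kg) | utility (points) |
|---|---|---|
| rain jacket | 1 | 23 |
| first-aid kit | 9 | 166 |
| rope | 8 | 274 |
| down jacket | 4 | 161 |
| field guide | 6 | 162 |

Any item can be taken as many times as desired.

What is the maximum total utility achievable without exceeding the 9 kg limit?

Density check — down jacket 40.25, rope 34.25, field guide 27.00, rain jacket 23.00 are the best per kg.
The ratio ordering already packs tightly: rain jacket + 2×down jacket, 9 kg, 345.
Nothing else within 9 kg beats 345.

345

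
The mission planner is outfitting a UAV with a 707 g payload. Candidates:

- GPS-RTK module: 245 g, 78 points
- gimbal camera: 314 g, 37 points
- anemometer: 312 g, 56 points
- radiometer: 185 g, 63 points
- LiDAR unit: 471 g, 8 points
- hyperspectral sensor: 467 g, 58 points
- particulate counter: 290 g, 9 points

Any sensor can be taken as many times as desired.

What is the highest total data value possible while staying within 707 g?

219

Taking the top-ratio sensors first gives 3×radiometer for 189 (555 g).
Replace 2×radiometer with 2×GPS-RTK module: the trade gains 30 net, giving 219 at 675 g.
Every other selection either busts 707 g or fails to beat 219.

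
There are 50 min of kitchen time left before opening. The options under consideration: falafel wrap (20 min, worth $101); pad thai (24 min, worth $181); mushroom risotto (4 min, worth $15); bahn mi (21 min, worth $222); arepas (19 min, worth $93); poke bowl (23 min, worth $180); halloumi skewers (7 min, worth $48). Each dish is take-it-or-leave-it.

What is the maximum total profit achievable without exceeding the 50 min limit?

418

By profit per min: bahn mi 10.57, poke bowl 7.83, pad thai 7.54, halloumi skewers 6.86 lead.
Taking the top-ratio dishes first gives mushroom risotto + bahn mi + poke bowl for 417 (48 min).
Dropping poke bowl frees 23 min; slotting in pad thai (24 min) lifts the total to 418 at 49 min.
Runner-up mushroom risotto + bahn mi + poke bowl tops out at 417.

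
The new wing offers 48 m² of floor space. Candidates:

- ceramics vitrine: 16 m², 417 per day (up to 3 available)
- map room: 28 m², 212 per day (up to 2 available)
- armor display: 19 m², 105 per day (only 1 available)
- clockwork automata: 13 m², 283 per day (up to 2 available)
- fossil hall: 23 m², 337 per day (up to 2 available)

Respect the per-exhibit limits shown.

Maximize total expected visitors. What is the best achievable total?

Density check — ceramics vitrine 26.06, clockwork automata 21.77, fossil hall 14.65, map room 7.57 are the best per m².
Taking 3×ceramics vitrine: 48 m² used, 1251 in expected visitors.
No other feasible combination exceeds 1251.

1251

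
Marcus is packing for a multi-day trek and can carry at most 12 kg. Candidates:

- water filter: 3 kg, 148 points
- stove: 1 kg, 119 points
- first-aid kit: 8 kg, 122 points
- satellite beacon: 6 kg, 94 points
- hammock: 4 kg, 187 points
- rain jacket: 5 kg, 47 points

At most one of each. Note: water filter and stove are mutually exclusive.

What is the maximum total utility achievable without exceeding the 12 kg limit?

400

Taking stove + satellite beacon + hammock: 11 kg used, 400 in utility.
Runner-up water filter + hammock + rain jacket tops out at 382.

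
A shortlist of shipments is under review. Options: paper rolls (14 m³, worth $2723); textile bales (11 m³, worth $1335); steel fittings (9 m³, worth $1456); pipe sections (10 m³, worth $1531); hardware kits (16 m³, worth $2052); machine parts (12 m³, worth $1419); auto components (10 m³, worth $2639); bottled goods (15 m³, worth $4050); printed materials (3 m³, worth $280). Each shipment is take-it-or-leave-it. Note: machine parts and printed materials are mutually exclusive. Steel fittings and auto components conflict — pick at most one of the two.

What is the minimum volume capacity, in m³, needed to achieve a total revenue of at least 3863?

Look for the lowest-volume combination reaching 3863.
bottled goods reaches 4050 using 15 m³.
No combination under 15 m³ hits 3863.

15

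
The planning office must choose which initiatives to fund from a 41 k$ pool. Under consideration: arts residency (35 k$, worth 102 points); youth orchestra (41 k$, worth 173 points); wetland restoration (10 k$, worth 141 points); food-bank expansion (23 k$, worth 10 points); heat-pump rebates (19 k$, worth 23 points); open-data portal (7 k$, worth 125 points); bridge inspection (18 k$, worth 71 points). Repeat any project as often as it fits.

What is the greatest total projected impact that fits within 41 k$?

657

By projected impact per k$: open-data portal 17.86, wetland restoration 14.10, youth orchestra 4.22 lead.
Taking the top-ratio projects first gives 5×open-data portal for 625 (35 k$).
The 14 k$ tied up in 2×open-data portal is better spent on 2×wetland restoration — total rises to 657 (41 k$).
No other feasible combination exceeds 657.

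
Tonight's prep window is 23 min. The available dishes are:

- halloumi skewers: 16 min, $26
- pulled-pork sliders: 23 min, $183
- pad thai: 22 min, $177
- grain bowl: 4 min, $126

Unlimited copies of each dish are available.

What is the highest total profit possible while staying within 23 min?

630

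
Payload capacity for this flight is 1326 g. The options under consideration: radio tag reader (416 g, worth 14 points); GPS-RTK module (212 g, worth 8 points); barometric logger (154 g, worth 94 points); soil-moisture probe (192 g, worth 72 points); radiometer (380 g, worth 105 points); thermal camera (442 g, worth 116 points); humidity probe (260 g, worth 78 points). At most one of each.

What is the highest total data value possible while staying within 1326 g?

393

The ratio heuristic lands on GPS-RTK module + barometric logger + soil-moisture probe + radiometer + humidity probe (357) but leaves 128 g idle.
Replace GPS-RTK module and soil-moisture probe with thermal camera: the trade gains 36 net, giving 393 at 1236 g.
That's the maximum — no swap from here does better than 393.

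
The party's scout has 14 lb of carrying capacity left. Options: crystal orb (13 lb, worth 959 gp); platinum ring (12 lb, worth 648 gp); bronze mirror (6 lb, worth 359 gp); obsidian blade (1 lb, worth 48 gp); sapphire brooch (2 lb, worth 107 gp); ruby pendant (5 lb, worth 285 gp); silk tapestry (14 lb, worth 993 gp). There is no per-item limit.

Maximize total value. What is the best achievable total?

1007

Best packing: crystal orb + obsidian blade — 14 lb, 1007 total.
Every other selection either busts 14 lb or fails to beat 1007.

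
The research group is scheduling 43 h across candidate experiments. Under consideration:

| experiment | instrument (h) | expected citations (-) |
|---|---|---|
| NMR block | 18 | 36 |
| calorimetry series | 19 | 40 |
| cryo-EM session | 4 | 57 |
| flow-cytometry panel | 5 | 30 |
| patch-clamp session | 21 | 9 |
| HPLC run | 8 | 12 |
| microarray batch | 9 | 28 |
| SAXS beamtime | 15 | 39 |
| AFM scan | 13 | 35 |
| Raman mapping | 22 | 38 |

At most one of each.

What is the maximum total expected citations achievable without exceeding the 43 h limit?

166

By expected citations per h: cryo-EM session 14.25, flow-cytometry panel 6.00, microarray batch 3.11 lead.
The ratio heuristic lands on cryo-EM session + flow-cytometry panel + HPLC run + microarray batch + AFM scan (162) but leaves 4 h idle.
But calorimetry series + cryo-EM session + flow-cytometry panel + SAXS beamtime fits in 43 h and reaches 166.
Cryo-EM session + flow-cytometry panel + HPLC run + microarray batch + SAXS beamtime (41 h) also reaches 166 — a tie, but nothing goes higher.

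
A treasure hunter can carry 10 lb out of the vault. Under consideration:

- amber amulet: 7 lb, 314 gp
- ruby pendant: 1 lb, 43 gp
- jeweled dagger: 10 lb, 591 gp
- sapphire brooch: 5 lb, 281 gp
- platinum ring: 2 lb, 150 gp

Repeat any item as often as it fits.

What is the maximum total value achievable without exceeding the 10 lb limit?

Ranking by ratio (value/lb): platinum ring 75.00, jeweled dagger 59.10, sapphire brooch 56.20, amber amulet 44.86.
Taking 5×platinum ring: 10 lb used, 750 in value.
No other feasible combination exceeds 750.

750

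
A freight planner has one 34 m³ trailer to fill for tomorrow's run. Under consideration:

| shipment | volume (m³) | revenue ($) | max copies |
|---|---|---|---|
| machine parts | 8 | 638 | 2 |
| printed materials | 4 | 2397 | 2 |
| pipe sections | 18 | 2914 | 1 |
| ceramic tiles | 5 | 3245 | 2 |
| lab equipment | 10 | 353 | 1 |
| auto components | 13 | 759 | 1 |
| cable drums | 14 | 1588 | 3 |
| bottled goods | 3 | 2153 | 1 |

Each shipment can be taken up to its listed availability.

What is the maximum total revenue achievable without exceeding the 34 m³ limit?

14196

Taking the top-ratio shipments first gives machine parts + 2×printed materials + 2×ceramic tiles + bottled goods for 14075 (29 m³).
Replace machine parts with auto components: the trade gains 121 net, giving 14196 at 34 m³.
Nothing else within 34 m³ beats 14196.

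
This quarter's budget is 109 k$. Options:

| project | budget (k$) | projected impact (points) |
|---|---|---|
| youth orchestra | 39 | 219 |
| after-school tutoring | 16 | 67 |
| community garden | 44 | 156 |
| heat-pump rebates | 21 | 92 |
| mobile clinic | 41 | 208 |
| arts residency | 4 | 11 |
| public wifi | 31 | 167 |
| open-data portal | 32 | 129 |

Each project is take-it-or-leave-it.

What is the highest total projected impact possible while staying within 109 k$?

Density check — youth orchestra 5.62, public wifi 5.39, mobile clinic 5.07, heat-pump rebates 4.38 are the best per k$.
Taking youth orchestra + after-school tutoring + heat-pump rebates + public wifi: 107 k$ used, 545 in projected impact.
Next best is after-school tutoring + heat-pump rebates + mobile clinic + public wifi at 534 (109 k$) — short by 11.

545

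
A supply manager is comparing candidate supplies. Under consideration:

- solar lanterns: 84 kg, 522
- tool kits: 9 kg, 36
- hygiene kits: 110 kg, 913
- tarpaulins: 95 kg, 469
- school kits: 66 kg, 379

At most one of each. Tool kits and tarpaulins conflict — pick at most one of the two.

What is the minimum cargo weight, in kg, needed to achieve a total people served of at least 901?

Need the lightest bundle worth ≥ 901.
hygiene kits: 913 people served at 110 kg.
Below 110 kg the best achievable stays under 901.

110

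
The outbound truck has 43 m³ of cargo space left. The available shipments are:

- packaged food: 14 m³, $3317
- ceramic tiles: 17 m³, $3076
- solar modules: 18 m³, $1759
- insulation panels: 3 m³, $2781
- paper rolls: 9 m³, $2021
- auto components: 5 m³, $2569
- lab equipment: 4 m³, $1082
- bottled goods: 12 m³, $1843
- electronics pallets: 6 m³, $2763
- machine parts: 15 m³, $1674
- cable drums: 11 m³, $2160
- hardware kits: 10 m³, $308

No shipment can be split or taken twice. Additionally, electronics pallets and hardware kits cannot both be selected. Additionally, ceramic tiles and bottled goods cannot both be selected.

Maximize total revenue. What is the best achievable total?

14672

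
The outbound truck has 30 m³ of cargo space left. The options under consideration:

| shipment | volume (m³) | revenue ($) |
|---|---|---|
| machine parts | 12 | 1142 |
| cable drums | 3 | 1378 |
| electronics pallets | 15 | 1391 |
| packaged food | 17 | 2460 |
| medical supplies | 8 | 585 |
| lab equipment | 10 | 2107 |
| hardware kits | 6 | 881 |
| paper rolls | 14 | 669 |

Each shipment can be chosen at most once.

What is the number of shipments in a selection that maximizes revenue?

3

Best achievable revenue is 5945.
For example cable drums + packaged food + lab equipment achieves it, using 30 m³.
Every optimal selection uses 3 shipments.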